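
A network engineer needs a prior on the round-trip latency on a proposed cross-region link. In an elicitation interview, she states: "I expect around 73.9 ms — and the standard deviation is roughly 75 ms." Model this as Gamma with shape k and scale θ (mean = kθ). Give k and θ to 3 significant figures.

For Gamma(k, scale θ): mean = kθ, variance = kθ², so CV = 1/√k.
CV = SD/mean = 75/73.9 = 1.015, hence k = 1/CV² = 0.971.
Then θ = mean/k = 73.9/0.971 = 76.1.

k ≈ 0.971, θ ≈ 76.1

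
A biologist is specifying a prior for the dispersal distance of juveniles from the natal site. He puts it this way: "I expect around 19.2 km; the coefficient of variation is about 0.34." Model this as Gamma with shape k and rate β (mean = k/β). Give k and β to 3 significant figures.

k ≈ 8.65, β ≈ 0.451

For Gamma(k, rate β): mean = k/β, variance = k/β², so CV = 1/√k.
CV = 0.34, hence k = 1/CV² = 8.65.
Then β = k/mean = 8.65/19.2 = 0.451.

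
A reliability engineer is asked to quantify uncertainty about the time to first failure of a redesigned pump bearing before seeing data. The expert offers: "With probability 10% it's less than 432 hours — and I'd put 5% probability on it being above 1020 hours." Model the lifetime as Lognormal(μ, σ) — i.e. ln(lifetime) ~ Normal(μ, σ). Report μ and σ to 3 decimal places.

If T ~ Lognormal(μ,σ) then ln T ~ Normal(μ,σ), so the p-quantile of ln T is μ + z_p·σ.
ln(432) = 6.068 and ln(1020) = 6.928; z_{0.1} = -1.282, z_{0.95} = 1.645.
σ = (6.928 − 6.068)/(1.645 − (-1.282)) = 0.294.
μ = 6.068 − (-1.282)·0.294 = 6.445.

μ ≈ 6.445, σ ≈ 0.294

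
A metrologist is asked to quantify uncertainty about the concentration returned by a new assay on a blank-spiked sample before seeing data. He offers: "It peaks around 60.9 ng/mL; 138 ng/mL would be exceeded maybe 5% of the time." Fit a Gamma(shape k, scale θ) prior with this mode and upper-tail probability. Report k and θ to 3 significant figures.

k ≈ 5.1, θ ≈ 14.9

Gamma(k,θ) with k>1 has mode (k−1)θ, so θ = 60.9/(k−1).
Need P(X < 138) = 0.95 with θ tied to k this way. Start at k = 2, θ = 60.9: P(X<138) ≈ 0.661.
Too low — raise k to concentrate. Iterating converges to k ≈ 5.1.
Then θ = 60.9/(5.1−1) ≈ 14.9.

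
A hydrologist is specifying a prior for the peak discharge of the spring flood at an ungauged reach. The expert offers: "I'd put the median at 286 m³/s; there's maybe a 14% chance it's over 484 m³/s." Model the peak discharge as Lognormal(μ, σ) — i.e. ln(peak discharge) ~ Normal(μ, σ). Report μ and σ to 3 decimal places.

If T ~ Lognormal(μ,σ) then ln T ~ Normal(μ,σ), so the p-quantile of ln T is μ + z_p·σ.
ln(286) = 5.656 and ln(484) = 6.182; z_{0.5} = 0, z_{0.86} = 1.08.
σ = (6.182 − 5.656)/(1.08 − (0)) = 0.487.
μ = 5.656 − (0)·0.487 = 5.656.

μ ≈ 5.656, σ ≈ 0.487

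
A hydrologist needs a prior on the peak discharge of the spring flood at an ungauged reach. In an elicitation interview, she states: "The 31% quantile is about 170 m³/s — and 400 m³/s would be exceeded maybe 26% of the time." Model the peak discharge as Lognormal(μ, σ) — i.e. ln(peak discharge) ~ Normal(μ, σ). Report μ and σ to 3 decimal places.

μ ≈ 5.508, σ ≈ 0.751

If T ~ Lognormal(μ,σ) then ln T ~ Normal(μ,σ), so the p-quantile of ln T is μ + z_p·σ.
ln(170) = 5.136 and ln(400) = 5.991; z_{0.31} = -0.4959, z_{0.74} = 0.6433.
σ = (5.991 − 5.136)/(0.6433 − (-0.4959)) = 0.751.
μ = 5.136 − (-0.4959)·0.751 = 5.508.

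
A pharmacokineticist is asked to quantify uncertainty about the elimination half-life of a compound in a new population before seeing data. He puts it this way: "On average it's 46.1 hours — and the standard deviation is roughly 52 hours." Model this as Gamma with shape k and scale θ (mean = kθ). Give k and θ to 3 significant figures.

For Gamma(k, scale θ): mean = kθ, variance = kθ², so CV = 1/√k.
CV = SD/mean = 52/46.1 = 1.128, hence k = 1/CV² = 0.786.
Then θ = mean/k = 46.1/0.786 = 58.7.

k ≈ 0.786, θ ≈ 58.7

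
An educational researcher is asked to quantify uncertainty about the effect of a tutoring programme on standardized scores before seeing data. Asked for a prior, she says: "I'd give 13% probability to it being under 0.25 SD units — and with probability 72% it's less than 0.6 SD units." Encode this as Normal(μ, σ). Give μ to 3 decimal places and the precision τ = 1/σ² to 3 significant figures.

For Normal(μ,σ), the p-quantile is μ + z_p·σ. Here z_{0.13} = -1.126, z_{0.72} = 0.5828.
So 0.25 = μ − 1.126σ and 0.6 = μ + 0.5828σ.
Subtracting: σ = (0.6 − 0.25)/(0.5828 − (-1.126)) = 0.205.
Then μ = 0.25 − (-1.126)·0.205 = 0.481.
Precision τ = 1/σ² = 1/0.2048² = 23.8.

μ = 0.481, τ = 23.8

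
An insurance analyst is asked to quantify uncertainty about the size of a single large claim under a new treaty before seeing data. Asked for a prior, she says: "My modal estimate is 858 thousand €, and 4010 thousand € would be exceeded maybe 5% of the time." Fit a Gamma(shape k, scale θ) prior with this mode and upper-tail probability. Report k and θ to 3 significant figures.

Gamma(k,θ) with k>1 has mode (k−1)θ, so θ = 858/(k−1).
Need P(X < 4010) = 0.95 with θ tied to k this way. Start at k = 2, θ = 858: P(X<4010) ≈ 0.947.
Too low — raise k to concentrate. Iterating converges to k ≈ 2.02.
Then θ = 858/(2.02−1) ≈ 839.

k ≈ 2.02, θ ≈ 839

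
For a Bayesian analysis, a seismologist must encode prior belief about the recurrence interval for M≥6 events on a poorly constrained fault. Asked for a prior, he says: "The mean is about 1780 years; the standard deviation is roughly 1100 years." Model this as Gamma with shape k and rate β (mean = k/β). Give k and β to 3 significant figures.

For Gamma(k, rate β): mean = k/β, variance = k/β², so CV = 1/√k.
CV = SD/mean = 1100/1780 = 0.618, hence k = 1/CV² = 2.62.
Then β = k/mean = 2.62/1780 = 0.00147.

k ≈ 2.62, β ≈ 0.00147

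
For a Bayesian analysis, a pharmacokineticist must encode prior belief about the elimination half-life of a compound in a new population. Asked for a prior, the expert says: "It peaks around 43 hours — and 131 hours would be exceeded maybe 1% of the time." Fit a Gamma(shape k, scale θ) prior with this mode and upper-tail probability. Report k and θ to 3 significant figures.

k ≈ 4.61, θ ≈ 11.9

Gamma(k,θ) with k>1 has mode (k−1)θ, so θ = 43/(k−1).
Need P(X < 131) = 0.99 with θ tied to k this way. Start at k = 2, θ = 43: P(X<131) ≈ 0.808.
Too low — raise k to concentrate. Iterating converges to k ≈ 4.61.
Then θ = 43/(4.61−1) ≈ 11.9.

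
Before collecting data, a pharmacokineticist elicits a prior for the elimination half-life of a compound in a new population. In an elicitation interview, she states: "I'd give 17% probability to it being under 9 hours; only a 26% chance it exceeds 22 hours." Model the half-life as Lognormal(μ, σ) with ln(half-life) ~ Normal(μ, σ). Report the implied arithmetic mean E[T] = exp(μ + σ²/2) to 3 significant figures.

If T ~ Lognormal(μ,σ) then ln T ~ Normal(μ,σ), so the p-quantile of ln T is μ + z_p·σ.
ln(9) = 2.197 and ln(22) = 3.091; z_{0.17} = -0.9542, z_{0.74} = 0.6433.
σ = (3.091 − 2.197)/(0.6433 − (-0.9542)) = 0.560.
μ = 2.197 − (-0.9542)·0.560 = 2.731.
E[T] = exp(μ + σ²/2) = exp(2.731 + 0.1565) = 18 hours.

E[T] ≈ 18 hours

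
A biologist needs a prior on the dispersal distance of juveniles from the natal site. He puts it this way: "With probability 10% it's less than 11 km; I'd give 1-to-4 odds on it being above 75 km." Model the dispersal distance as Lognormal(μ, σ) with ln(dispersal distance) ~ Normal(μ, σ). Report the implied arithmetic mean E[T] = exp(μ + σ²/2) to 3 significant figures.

E[T] ≈ 52.7 km

If T ~ Lognormal(μ,σ) then ln T ~ Normal(μ,σ), so the p-quantile of ln T is μ + z_p·σ.
ln(11) = 2.398 and ln(75) = 4.317; z_{0.1} = -1.282, z_{0.8} = 0.8416.
σ = (4.317 − 2.398)/(0.8416 − (-1.282)) = 0.904.
μ = 2.398 − (-1.282)·0.904 = 3.557.
E[T] = exp(μ + σ²/2) = exp(3.557 + 0.4087) = 52.7 km.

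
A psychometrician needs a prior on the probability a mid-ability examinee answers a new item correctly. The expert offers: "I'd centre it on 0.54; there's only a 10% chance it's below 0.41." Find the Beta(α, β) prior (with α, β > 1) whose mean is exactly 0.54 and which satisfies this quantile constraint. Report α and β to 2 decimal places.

With mean 0.54 fixed, write α = 0.54s, β = 0.46s where s = α+β.
Need P(θ < 0.41) = 0.1 under Beta(0.54s, 0.46s). Normal approximation: (q−m)/√(m(1−m)/s) ≈ z_{0.1} = -1.28, so s ≈ 0.54·0.46·(-1.28)²/(0.41−0.54)² = 24.1.
At s = 24.1: P(θ<0.41) ≈ 0.100. Adjusting to match 0.1 gives s ≈ 24.08.
So α = 0.54·24.08 ≈ 13.00, β = 0.46·24.08 ≈ 11.07.

α ≈ 13.00, β ≈ 11.07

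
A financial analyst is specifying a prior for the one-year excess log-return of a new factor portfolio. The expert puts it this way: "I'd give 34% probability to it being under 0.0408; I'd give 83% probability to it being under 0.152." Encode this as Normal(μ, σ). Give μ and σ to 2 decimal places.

For Normal(μ,σ), the p-quantile is μ + z_p·σ. Here z_{0.34} = -0.4125, z_{0.83} = 0.9542.
So 0.0408 = μ − 0.4125σ and 0.152 = μ + 0.9542σ.
Subtracting: σ = (0.152 − 0.0408)/(0.9542 − (-0.4125)) = 0.08.
Then μ = 0.0408 − (-0.4125)·0.08 = 0.07.

μ = 0.07, σ = 0.08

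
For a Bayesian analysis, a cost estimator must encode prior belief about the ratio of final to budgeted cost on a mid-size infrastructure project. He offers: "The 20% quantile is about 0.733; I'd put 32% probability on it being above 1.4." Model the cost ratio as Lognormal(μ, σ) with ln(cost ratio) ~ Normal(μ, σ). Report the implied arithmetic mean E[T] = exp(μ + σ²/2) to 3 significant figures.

If T ~ Lognormal(μ,σ) then ln T ~ Normal(μ,σ), so the p-quantile of ln T is μ + z_p·σ.
ln(0.733) = -0.3106 and ln(1.4) = 0.3365; z_{0.2} = -0.8416, z_{0.68} = 0.4677.
σ = (0.3365 − -0.3106)/(0.4677 − (-0.8416)) = 0.494.
μ = -0.3106 − (-0.8416)·0.494 = 0.105.
E[T] = exp(μ + σ²/2) = exp(0.105 + 0.1221) = 1.26.

E[T] ≈ 1.26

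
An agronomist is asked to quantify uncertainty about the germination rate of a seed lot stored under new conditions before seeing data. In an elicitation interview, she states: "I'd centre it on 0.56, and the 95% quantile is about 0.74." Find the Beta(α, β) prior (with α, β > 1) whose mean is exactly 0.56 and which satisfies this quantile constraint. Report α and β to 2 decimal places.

With mean 0.56 fixed, write α = 0.56s, β = 0.44s where s = α+β.
Need P(θ < 0.74) = 0.95 under Beta(0.56s, 0.44s). Normal approximation: (q−m)/√(m(1−m)/s) ≈ z_{0.95} = 1.64, so s ≈ 0.56·0.44·(1.64)²/(0.74−0.56)² = 20.6.
At s = 20.6: P(θ<0.74) ≈ 0.958. Adjusting to match 0.95 gives s ≈ 18.84.
So α = 0.56·18.84 ≈ 10.55, β = 0.44·18.84 ≈ 8.29.

α ≈ 10.55, β ≈ 8.29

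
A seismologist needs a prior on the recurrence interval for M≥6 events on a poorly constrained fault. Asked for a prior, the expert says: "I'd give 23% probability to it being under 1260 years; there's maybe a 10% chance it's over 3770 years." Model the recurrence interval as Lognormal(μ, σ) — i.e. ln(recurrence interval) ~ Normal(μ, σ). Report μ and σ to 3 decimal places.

μ ≈ 7.540, σ ≈ 0.542

If T ~ Lognormal(μ,σ) then ln T ~ Normal(μ,σ), so the p-quantile of ln T is μ + z_p·σ.
ln(1260) = 7.139 and ln(3770) = 8.235; z_{0.23} = -0.7388, z_{0.9} = 1.282.
σ = (8.235 − 7.139)/(1.282 − (-0.7388)) = 0.542.
μ = 7.139 − (-0.7388)·0.542 = 7.540.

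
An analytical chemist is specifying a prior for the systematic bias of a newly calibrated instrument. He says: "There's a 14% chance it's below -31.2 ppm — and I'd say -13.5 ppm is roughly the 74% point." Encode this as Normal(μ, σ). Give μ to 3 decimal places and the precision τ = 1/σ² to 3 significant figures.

For Normal(μ,σ), the p-quantile is μ + z_p·σ. Here z_{0.14} = -1.08, z_{0.74} = 0.6433.
So -31.2 = μ − 1.08σ and -13.5 = μ + 0.6433σ.
Subtracting: σ = (-13.5 − -31.2)/(0.6433 − (-1.08)) = 10.269.
Then μ = -31.2 − (-1.08)·10.269 = -20.106.
Precision τ = 1/σ² = 1/10.27² = 0.00948.

μ = -20.106, τ = 0.00948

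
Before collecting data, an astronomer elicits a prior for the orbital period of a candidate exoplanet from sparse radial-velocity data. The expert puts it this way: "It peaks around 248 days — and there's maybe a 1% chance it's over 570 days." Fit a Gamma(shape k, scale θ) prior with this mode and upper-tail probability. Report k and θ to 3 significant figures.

k ≈ 7.9, θ ≈ 35.9

Gamma(k,θ) with k>1 has mode (k−1)θ, so θ = 248/(k−1).
Need P(X < 570) = 0.99 with θ tied to k this way. Start at k = 2, θ = 248: P(X<570) ≈ 0.669.
Too low — raise k to concentrate. Iterating converges to k ≈ 7.9.
Then θ = 248/(7.9−1) ≈ 35.9.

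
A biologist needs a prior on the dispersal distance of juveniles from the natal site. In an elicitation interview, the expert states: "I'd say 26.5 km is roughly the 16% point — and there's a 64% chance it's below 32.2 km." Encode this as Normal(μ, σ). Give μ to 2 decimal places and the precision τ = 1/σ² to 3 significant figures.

For Normal(μ,σ), the p-quantile is μ + z_p·σ. Here z_{0.16} = -0.9945, z_{0.64} = 0.3585.
So 26.5 = μ − 0.9945σ and 32.2 = μ + 0.3585σ.
Subtracting: σ = (32.2 − 26.5)/(0.3585 − (-0.9945)) = 4.21.
Then μ = 26.5 − (-0.9945)·4.21 = 30.69.
Precision τ = 1/σ² = 1/4.213² = 0.0563.

μ = 30.69, τ = 0.0563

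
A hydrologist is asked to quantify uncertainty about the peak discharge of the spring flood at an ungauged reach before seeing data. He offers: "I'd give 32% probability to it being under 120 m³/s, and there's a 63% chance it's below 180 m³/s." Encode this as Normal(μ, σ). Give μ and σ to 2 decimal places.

μ = 155.10, σ = 75.04

The p-quantile of Normal(μ,σ) is μ + z_p·σ, with z_{0.32} = -0.4677 and z_{0.63} = 0.3319.
Eliminate σ: μ = (z₂·x₁ − z₁·x₂)/(z₂ − z₁) = (0.3319·120 − (-0.4677)·180)/0.7996 = 155.10.
Then σ = (x₂ − x₁)/(z₂ − z₁) = (180 − 120)/0.7996 = 75.04.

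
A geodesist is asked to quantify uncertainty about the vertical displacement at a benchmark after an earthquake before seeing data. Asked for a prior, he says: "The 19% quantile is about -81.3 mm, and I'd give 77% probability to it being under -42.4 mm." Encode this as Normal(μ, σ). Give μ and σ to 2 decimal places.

μ = -60.18, σ = 24.06

The p-quantile of Normal(μ,σ) is μ + z_p·σ, with z_{0.19} = -0.8779 and z_{0.77} = 0.7388.
Eliminate σ: μ = (z₂·x₁ − z₁·x₂)/(z₂ − z₁) = (0.7388·-81.3 − (-0.8779)·-42.4)/1.617 = -60.18.
Then σ = (x₂ − x₁)/(z₂ − z₁) = (-42.4 − -81.3)/1.617 = 24.06.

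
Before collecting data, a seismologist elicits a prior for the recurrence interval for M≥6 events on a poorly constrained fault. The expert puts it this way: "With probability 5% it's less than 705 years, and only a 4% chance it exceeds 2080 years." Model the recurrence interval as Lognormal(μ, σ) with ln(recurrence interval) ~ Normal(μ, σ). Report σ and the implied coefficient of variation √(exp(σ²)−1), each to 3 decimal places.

If T ~ Lognormal(μ,σ) then ln T ~ Normal(μ,σ), so the p-quantile of ln T is μ + z_p·σ.
ln(705) = 6.558 and ln(2080) = 7.64; z_{0.05} = -1.645, z_{0.96} = 1.751.
σ = (7.64 − 6.558)/(1.751 − (-1.645)) = 0.319.
μ = 6.558 − (-1.645)·0.319 = 7.082.
CV = √(exp(σ²)−1) = √(exp(0.1015)−1) = 0.327.

σ ≈ 0.319, CV ≈ 0.327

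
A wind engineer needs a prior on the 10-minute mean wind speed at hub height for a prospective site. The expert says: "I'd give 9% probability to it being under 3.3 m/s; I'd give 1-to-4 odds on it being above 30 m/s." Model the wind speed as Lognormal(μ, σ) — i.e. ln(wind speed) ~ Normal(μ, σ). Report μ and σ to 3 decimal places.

μ ≈ 2.550, σ ≈ 1.011

If T ~ Lognormal(μ,σ) then ln T ~ Normal(μ,σ), so the p-quantile of ln T is μ + z_p·σ.
ln(3.3) = 1.194 and ln(30) = 3.401; z_{0.09} = -1.341, z_{0.8} = 0.8416.
σ = (3.401 − 1.194)/(0.8416 − (-1.341)) = 1.011.
μ = 1.194 − (-1.341)·1.011 = 2.550.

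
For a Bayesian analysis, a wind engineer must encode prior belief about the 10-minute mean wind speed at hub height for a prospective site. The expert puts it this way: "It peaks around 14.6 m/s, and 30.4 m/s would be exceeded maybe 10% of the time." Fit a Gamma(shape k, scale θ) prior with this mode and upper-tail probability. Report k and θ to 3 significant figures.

Gamma(k,θ) with k>1 has mode (k−1)θ, so θ = 14.6/(k−1).
Need P(X < 30.4) = 0.9 with θ tied to k this way. Start at k = 2, θ = 14.6: P(X<30.4) ≈ 0.616.
Too low — raise k to concentrate. Iterating converges to k ≈ 4.57.
Then θ = 14.6/(4.57−1) ≈ 4.09.

k ≈ 4.57, θ ≈ 4.09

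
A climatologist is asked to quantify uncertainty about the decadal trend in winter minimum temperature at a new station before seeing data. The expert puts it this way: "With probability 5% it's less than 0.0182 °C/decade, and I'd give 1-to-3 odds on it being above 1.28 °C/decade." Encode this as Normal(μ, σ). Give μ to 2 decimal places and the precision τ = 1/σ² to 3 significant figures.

The p-quantile of Normal(μ,σ) is μ + z_p·σ, with z_{0.05} = -1.645 and z_{0.75} = 0.6745.
Eliminate σ: μ = (z₂·x₁ − z₁·x₂)/(z₂ − z₁) = (0.6745·0.0182 − (-1.645)·1.28)/2.319 = 0.91.
Then σ = (x₂ − x₁)/(z₂ − z₁) = (1.28 − 0.0182)/2.319 = 0.54.
Precision τ = 1/σ² = 1/0.544² = 3.38.

μ = 0.91, τ = 3.38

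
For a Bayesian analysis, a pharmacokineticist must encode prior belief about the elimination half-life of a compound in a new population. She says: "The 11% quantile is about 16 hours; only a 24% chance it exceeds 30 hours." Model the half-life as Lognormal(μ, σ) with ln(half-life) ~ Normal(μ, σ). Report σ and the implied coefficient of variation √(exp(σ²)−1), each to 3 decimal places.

If T ~ Lognormal(μ,σ) then ln T ~ Normal(μ,σ), so the p-quantile of ln T is μ + z_p·σ.
ln(16) = 2.773 and ln(30) = 3.401; z_{0.11} = -1.227, z_{0.76} = 0.7063.
σ = (3.401 − 2.773)/(0.7063 − (-1.227)) = 0.325.
μ = 2.773 − (-1.227)·0.325 = 3.171.
CV = √(exp(σ²)−1) = √(exp(0.1058)−1) = 0.334.

σ ≈ 0.325, CV ≈ 0.334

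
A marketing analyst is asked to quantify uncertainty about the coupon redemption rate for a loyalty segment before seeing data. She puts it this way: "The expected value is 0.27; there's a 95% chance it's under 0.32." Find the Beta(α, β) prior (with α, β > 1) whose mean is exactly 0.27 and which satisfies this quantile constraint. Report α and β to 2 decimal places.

α ≈ 60.10, β ≈ 162.50

With mean 0.27 fixed, write α = 0.27s, β = 0.73s where s = α+β.
Need P(θ < 0.32) = 0.95 under Beta(0.27s, 0.73s). Normal approximation: (q−m)/√(m(1−m)/s) ≈ z_{0.95} = 1.64, so s ≈ 0.27·0.73·(1.64)²/(0.32−0.27)² = 213.3.
At s = 213.3: P(θ<0.32) ≈ 0.946. Adjusting to match 0.95 gives s ≈ 222.60.
So α = 0.27·222.60 ≈ 60.10, β = 0.73·222.60 ≈ 162.50.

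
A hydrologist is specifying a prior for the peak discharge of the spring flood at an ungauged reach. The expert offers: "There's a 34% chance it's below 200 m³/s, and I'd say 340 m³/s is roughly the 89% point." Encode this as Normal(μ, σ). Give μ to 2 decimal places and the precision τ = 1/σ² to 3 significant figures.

The p-quantile of Normal(μ,σ) is μ + z_p·σ, with z_{0.34} = -0.4125 and z_{0.89} = 1.227.
Eliminate σ: μ = (z₂·x₁ − z₁·x₂)/(z₂ − z₁) = (1.227·200 − (-0.4125)·340)/1.639 = 235.23.
Then σ = (x₂ − x₁)/(z₂ − z₁) = (340 − 200)/1.639 = 85.42.
Precision τ = 1/σ² = 1/85.42² = 0.000137.

μ = 235.23, τ = 0.000137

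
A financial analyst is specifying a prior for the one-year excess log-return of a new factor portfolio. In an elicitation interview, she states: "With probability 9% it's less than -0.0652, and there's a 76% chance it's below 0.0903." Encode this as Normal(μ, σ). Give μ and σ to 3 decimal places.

The p-quantile of Normal(μ,σ) is μ + z_p·σ, with z_{0.09} = -1.341 and z_{0.76} = 0.7063.
Eliminate σ: μ = (z₂·x₁ − z₁·x₂)/(z₂ − z₁) = (0.7063·-0.0652 − (-1.341)·0.0903)/2.047 = 0.037.
Then σ = (x₂ − x₁)/(z₂ − z₁) = (0.0903 − -0.0652)/2.047 = 0.076.

μ = 0.037, σ = 0.076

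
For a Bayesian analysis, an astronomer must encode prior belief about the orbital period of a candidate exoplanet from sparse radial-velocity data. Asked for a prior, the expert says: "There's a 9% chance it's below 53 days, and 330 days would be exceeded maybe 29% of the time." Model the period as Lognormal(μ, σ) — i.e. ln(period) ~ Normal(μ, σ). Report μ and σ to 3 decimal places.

μ ≈ 5.265, σ ≈ 0.966

If T ~ Lognormal(μ,σ) then ln T ~ Normal(μ,σ), so the p-quantile of ln T is μ + z_p·σ.
ln(53) = 3.97 and ln(330) = 5.799; z_{0.09} = -1.341, z_{0.71} = 0.5534.
σ = (5.799 − 3.97)/(0.5534 − (-1.341)) = 0.966.
μ = 3.97 − (-1.341)·0.966 = 5.265.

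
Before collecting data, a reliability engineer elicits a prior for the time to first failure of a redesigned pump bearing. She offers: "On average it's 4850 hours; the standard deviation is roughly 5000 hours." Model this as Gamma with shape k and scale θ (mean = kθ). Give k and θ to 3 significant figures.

k ≈ 0.941, θ ≈ 5150

For Gamma(k, scale θ): mean = kθ, variance = kθ², so CV = 1/√k.
CV = SD/mean = 5000/4850 = 1.031, hence k = 1/CV² = 0.941.
Then θ = mean/k = 4850/0.941 = 5150.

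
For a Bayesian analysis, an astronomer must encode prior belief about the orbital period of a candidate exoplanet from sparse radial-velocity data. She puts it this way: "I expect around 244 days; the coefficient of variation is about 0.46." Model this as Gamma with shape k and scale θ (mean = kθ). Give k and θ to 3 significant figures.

For Gamma(k, scale θ): mean = kθ, variance = kθ², so CV = 1/√k.
CV = 0.46, hence k = 1/CV² = 4.73.
Then θ = mean/k = 244/4.73 = 51.6.

k ≈ 4.73, θ ≈ 51.6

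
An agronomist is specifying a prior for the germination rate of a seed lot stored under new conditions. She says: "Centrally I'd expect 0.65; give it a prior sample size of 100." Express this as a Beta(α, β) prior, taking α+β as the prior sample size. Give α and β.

Under the effective-sample-size interpretation, Beta(α, β) has prior mean α/(α+β) and prior sample size α+β.
So α+β = 100 and α/(α+β) = 0.65, giving α = 0.65·100 = 65 and β = 100 − 65 = 35.

α = 65, β = 35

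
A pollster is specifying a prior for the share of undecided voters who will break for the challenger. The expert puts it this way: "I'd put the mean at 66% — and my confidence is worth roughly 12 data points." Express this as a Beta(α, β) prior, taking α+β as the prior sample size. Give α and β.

Under the effective-sample-size interpretation, Beta(α, β) has prior mean α/(α+β) and prior sample size α+β.
So α+β = 12 and α/(α+β) = 0.66, giving α = 0.66·12 = 7.92 and β = 12 − 7.92 = 4.08.

α = 7.92, β = 4.08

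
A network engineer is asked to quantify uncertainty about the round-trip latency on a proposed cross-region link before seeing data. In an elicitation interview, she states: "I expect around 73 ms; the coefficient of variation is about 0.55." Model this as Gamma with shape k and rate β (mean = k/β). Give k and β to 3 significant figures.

For Gamma(k, rate β): mean = k/β, variance = k/β², so CV = 1/√k.
CV = 0.55, hence k = 1/CV² = 3.31.
Then β = k/mean = 3.31/73 = 0.0453.

k ≈ 3.31, β ≈ 0.0453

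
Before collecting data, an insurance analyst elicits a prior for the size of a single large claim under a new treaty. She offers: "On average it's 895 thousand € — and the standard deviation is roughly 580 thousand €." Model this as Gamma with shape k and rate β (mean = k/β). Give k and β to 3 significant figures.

k ≈ 2.38, β ≈ 0.00266

For Gamma(k, rate β): mean = k/β, variance = k/β², so CV = 1/√k.
CV = SD/mean = 580/895 = 0.648, hence k = 1/CV² = 2.38.
Then β = k/mean = 2.38/895 = 0.00266.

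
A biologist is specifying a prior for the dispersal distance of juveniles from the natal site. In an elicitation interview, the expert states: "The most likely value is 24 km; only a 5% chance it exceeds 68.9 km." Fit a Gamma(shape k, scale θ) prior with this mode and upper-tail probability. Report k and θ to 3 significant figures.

k ≈ 3.4, θ ≈ 10

Gamma(k,θ) with k>1 has mode (k−1)θ, so θ = 24/(k−1).
Need P(X < 68.9) = 0.95 with θ tied to k this way. Start at k = 2, θ = 24: P(X<68.9) ≈ 0.781.
Too low — raise k to concentrate. Iterating converges to k ≈ 3.4.
Then θ = 24/(3.4−1) ≈ 10.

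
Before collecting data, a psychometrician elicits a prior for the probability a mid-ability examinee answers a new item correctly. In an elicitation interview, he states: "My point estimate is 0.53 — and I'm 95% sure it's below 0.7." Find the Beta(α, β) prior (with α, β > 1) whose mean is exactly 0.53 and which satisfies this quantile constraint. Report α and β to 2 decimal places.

α ≈ 11.66, β ≈ 10.34

With mean 0.53 fixed, write α = 0.53s, β = 0.47s where s = α+β.
Need P(θ < 0.7) = 0.95 under Beta(0.53s, 0.47s). Normal approximation: (q−m)/√(m(1−m)/s) ≈ z_{0.95} = 1.64, so s ≈ 0.53·0.47·(1.64)²/(0.7−0.53)² = 23.3.
At s = 23.3: P(θ<0.7) ≈ 0.955. Adjusting to match 0.95 gives s ≈ 21.99.
So α = 0.53·21.99 ≈ 11.66, β = 0.47·21.99 ≈ 10.34.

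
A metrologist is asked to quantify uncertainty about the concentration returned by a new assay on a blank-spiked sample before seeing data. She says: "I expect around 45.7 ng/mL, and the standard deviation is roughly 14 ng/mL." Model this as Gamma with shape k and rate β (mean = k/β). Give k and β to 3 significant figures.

For Gamma(k, rate β): mean = k/β, variance = k/β², so CV = 1/√k.
CV = SD/mean = 14/45.7 = 0.3063, hence k = 1/CV² = 10.7.
Then β = k/mean = 10.7/45.7 = 0.233.

k ≈ 10.7, β ≈ 0.233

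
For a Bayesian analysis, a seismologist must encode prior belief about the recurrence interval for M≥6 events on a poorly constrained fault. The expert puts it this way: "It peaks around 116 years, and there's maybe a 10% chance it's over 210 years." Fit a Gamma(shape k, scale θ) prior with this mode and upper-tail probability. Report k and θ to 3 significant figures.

Gamma(k,θ) with k>1 has mode (k−1)θ, so θ = 116/(k−1).
Need P(X < 210) = 0.9 with θ tied to k this way. Start at k = 2, θ = 116: P(X<210) ≈ 0.540.
Too low — raise k to concentrate. Iterating converges to k ≈ 6.41.
Then θ = 116/(6.41−1) ≈ 21.5.

k ≈ 6.41, θ ≈ 21.5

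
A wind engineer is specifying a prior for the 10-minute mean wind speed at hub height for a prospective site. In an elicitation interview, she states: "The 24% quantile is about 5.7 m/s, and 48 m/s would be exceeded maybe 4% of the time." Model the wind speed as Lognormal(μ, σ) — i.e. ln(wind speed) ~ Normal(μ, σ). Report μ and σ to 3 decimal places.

If T ~ Lognormal(μ,σ) then ln T ~ Normal(μ,σ), so the p-quantile of ln T is μ + z_p·σ.
ln(5.7) = 1.74 and ln(48) = 3.871; z_{0.24} = -0.7063, z_{0.96} = 1.751.
σ = (3.871 − 1.74)/(1.751 − (-0.7063)) = 0.867.
μ = 1.74 − (-0.7063)·0.867 = 2.353.

μ ≈ 2.353, σ ≈ 0.867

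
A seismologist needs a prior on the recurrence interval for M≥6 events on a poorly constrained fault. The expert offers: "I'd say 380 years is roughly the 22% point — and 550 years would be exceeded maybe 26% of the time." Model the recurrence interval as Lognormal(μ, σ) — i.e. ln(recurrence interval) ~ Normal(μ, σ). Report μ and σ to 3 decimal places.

μ ≈ 6.142, σ ≈ 0.261

If T ~ Lognormal(μ,σ) then ln T ~ Normal(μ,σ), so the p-quantile of ln T is μ + z_p·σ.
ln(380) = 5.94 and ln(550) = 6.31; z_{0.22} = -0.7722, z_{0.74} = 0.6433.
σ = (6.31 − 5.94)/(0.6433 − (-0.7722)) = 0.261.
μ = 5.94 − (-0.7722)·0.261 = 6.142.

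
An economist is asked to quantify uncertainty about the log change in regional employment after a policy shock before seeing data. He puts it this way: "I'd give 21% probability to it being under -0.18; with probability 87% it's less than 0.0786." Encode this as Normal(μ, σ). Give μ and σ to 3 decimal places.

μ = -0.072, σ = 0.134

For Normal(μ,σ), the p-quantile is μ + z_p·σ. Here z_{0.21} = -0.8064, z_{0.87} = 1.126.
So -0.18 = μ − 0.8064σ and 0.0786 = μ + 1.126σ.
Subtracting: σ = (0.0786 − -0.18)/(1.126 − (-0.8064)) = 0.134.
Then μ = -0.18 − (-0.8064)·0.134 = -0.072.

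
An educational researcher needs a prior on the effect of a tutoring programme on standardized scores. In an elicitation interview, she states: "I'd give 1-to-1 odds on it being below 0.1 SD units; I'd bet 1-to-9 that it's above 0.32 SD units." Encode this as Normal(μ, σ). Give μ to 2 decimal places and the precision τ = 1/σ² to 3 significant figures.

For Normal(μ,σ), the p-quantile is μ + z_p·σ. Here z_{0.5} = 0, z_{0.9} = 1.282.
So 0.1 = μ + 0σ and 0.32 = μ + 1.282σ.
Subtracting: σ = (0.32 − 0.1)/(1.282 − (0)) = 0.17.
Then μ = 0.1 − (0)·0.17 = 0.10.
Precision τ = 1/σ² = 1/0.1717² = 33.9.

μ = 0.10, τ = 33.9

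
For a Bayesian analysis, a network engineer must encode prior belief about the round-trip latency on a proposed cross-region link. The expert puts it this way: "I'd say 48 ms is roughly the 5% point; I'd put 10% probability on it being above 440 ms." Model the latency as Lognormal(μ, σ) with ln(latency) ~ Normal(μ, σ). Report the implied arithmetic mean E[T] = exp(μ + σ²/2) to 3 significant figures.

E[T] ≈ 222 ms

If T ~ Lognormal(μ,σ) then ln T ~ Normal(μ,σ), so the p-quantile of ln T is μ + z_p·σ.
ln(48) = 3.871 and ln(440) = 6.087; z_{0.05} = -1.645, z_{0.9} = 1.282.
σ = (6.087 − 3.871)/(1.282 − (-1.645)) = 0.757.
μ = 3.871 − (-1.645)·0.757 = 5.117.
E[T] = exp(μ + σ²/2) = exp(5.117 + 0.2866) = 222 ms.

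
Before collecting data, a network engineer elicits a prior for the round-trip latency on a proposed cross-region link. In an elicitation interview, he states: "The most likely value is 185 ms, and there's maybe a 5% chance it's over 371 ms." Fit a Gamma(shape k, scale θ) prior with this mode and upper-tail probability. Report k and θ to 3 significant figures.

Gamma(k,θ) with k>1 has mode (k−1)θ, so θ = 185/(k−1).
Need P(X < 371) = 0.95 with θ tied to k this way. Start at k = 2, θ = 185: P(X<371) ≈ 0.595.
Too low — raise k to concentrate. Iterating converges to k ≈ 6.72.
Then θ = 185/(6.72−1) ≈ 32.3.

k ≈ 6.72, θ ≈ 32.3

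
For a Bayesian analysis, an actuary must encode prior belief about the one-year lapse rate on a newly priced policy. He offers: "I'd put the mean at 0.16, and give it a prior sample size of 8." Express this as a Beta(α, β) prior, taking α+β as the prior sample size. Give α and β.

Under the effective-sample-size interpretation, Beta(α, β) has prior mean α/(α+β) and prior sample size α+β.
So α+β = 8 and α/(α+β) = 0.16, giving α = 0.16·8 = 1.28 and β = 8 − 1.28 = 6.72.

α = 1.28, β = 6.72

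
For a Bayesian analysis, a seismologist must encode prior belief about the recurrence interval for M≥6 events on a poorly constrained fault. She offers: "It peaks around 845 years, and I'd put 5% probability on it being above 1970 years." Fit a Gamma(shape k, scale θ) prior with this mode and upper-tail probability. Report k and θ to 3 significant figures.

Gamma(k,θ) with k>1 has mode (k−1)θ, so θ = 845/(k−1).
Need P(X < 1970) = 0.95 with θ tied to k this way. Start at k = 2, θ = 845: P(X<1970) ≈ 0.676.
Too low — raise k to concentrate. Iterating converges to k ≈ 4.82.
Then θ = 845/(4.82−1) ≈ 221.

k ≈ 4.82, θ ≈ 221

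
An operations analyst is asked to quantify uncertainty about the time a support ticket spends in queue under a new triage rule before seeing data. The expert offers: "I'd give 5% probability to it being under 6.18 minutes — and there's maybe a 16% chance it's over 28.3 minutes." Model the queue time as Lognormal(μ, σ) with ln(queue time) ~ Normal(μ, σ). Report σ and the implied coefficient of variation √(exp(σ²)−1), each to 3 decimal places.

If T ~ Lognormal(μ,σ) then ln T ~ Normal(μ,σ), so the p-quantile of ln T is μ + z_p·σ.
ln(6.18) = 1.821 and ln(28.3) = 3.343; z_{0.05} = -1.645, z_{0.84} = 0.9945.
σ = (3.343 − 1.821)/(0.9945 − (-1.645)) = 0.576.
μ = 1.821 − (-1.645)·0.576 = 2.770.
CV = √(exp(σ²)−1) = √(exp(0.3323)−1) = 0.628.

σ ≈ 0.576, CV ≈ 0.628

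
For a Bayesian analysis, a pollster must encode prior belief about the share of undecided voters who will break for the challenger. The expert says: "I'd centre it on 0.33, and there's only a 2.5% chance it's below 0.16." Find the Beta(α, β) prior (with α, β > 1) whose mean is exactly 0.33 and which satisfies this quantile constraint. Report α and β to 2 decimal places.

α ≈ 7.79, β ≈ 15.82

With mean 0.33 fixed, write α = 0.33s, β = 0.67s where s = α+β.
Need P(θ < 0.16) = 0.025 under Beta(0.33s, 0.67s). Normal approximation: (q−m)/√(m(1−m)/s) ≈ z_{0.025} = -1.96, so s ≈ 0.33·0.67·(-1.96)²/(0.16−0.33)² = 29.4.
At s = 29.4: P(θ<0.16) ≈ 0.014. Adjusting to match 0.025 gives s ≈ 23.61.
So α = 0.33·23.61 ≈ 7.79, β = 0.67·23.61 ≈ 15.82.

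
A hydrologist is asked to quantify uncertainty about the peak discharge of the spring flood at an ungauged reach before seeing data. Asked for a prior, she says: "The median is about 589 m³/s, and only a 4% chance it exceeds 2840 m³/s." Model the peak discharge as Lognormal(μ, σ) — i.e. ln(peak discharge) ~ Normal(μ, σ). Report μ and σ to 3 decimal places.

μ ≈ 6.378, σ ≈ 0.899

If T ~ Lognormal(μ,σ) then ln T ~ Normal(μ,σ), so the p-quantile of ln T is μ + z_p·σ.
ln(589) = 6.378 and ln(2840) = 7.952; z_{0.5} = 0, z_{0.96} = 1.751.
σ = (7.952 − 6.378)/(1.751 − (0)) = 0.899.
μ = 6.378 − (0)·0.899 = 6.378.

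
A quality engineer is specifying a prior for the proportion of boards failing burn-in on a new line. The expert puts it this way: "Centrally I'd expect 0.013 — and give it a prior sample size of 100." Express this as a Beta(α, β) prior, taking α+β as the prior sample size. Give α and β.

Under the effective-sample-size interpretation, Beta(α, β) has prior mean α/(α+β) and prior sample size α+β.
So α+β = 100 and α/(α+β) = 0.013, giving α = 0.013·100 = 1.3 and β = 100 − 1.3 = 98.7.

α = 1.3, β = 98.7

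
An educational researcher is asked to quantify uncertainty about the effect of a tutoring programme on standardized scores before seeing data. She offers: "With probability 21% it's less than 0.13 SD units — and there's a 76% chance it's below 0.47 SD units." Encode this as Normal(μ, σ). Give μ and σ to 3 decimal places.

For Normal(μ,σ), the p-quantile is μ + z_p·σ. Here z_{0.21} = -0.8064, z_{0.76} = 0.7063.
So 0.13 = μ − 0.8064σ and 0.47 = μ + 0.7063σ.
Subtracting: σ = (0.47 − 0.13)/(0.7063 − (-0.8064)) = 0.225.
Then μ = 0.13 − (-0.8064)·0.225 = 0.311.

μ = 0.311, σ = 0.225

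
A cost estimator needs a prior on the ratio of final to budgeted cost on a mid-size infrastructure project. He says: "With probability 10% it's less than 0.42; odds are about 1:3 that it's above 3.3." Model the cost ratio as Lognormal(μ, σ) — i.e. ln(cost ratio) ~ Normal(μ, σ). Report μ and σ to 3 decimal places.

μ ≈ 0.483, σ ≈ 1.054

If T ~ Lognormal(μ,σ) then ln T ~ Normal(μ,σ), so the p-quantile of ln T is μ + z_p·σ.
ln(0.42) = -0.8675 and ln(3.3) = 1.194; z_{0.1} = -1.282, z_{0.75} = 0.6745.
σ = (1.194 − -0.8675)/(0.6745 − (-1.282)) = 1.054.
μ = -0.8675 − (-1.282)·1.054 = 0.483.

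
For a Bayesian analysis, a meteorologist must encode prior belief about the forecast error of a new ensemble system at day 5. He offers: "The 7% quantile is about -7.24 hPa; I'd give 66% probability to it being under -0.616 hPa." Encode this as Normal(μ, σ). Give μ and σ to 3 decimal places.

μ = -2.063, σ = 3.508

For Normal(μ,σ), the p-quantile is μ + z_p·σ. Here z_{0.07} = -1.476, z_{0.66} = 0.4125.
So -7.24 = μ − 1.476σ and -0.616 = μ + 0.4125σ.
Subtracting: σ = (-0.616 − -7.24)/(0.4125 − (-1.476)) = 3.508.
Then μ = -7.24 − (-1.476)·3.508 = -2.063.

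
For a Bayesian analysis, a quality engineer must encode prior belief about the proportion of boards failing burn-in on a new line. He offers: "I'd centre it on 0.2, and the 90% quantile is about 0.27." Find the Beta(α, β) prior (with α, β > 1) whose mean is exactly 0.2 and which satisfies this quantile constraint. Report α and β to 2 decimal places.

α ≈ 11.28, β ≈ 45.10

With mean 0.2 fixed, write α = 0.2s, β = 0.8s where s = α+β.
Need P(θ < 0.27) = 0.9 under Beta(0.2s, 0.8s). Normal approximation: (q−m)/√(m(1−m)/s) ≈ z_{0.9} = 1.28, so s ≈ 0.2·0.8·(1.28)²/(0.27−0.2)² = 53.6.
At s = 53.6: P(θ<0.27) ≈ 0.895. Adjusting to match 0.9 gives s ≈ 56.38.
So α = 0.2·56.38 ≈ 11.28, β = 0.8·56.38 ≈ 45.10.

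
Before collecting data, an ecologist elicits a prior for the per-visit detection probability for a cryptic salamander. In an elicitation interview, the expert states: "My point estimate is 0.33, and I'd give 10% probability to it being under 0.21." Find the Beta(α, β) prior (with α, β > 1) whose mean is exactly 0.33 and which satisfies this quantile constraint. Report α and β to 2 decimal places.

With mean 0.33 fixed, write α = 0.33s, β = 0.67s where s = α+β.
Need P(θ < 0.21) = 0.1 under Beta(0.33s, 0.67s). Normal approximation: (q−m)/√(m(1−m)/s) ≈ z_{0.1} = -1.28, so s ≈ 0.33·0.67·(-1.28)²/(0.21−0.33)² = 25.2.
At s = 25.2: P(θ<0.21) ≈ 0.091. Adjusting to match 0.1 gives s ≈ 23.38.
So α = 0.33·23.38 ≈ 7.72, β = 0.67·23.38 ≈ 15.67.

α ≈ 7.72, β ≈ 15.67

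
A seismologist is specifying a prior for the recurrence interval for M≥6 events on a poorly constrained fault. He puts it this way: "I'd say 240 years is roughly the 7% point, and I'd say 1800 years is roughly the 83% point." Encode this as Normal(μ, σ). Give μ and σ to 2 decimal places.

μ = 1187.44, σ = 641.99

For Normal(μ,σ), the p-quantile is μ + z_p·σ. Here z_{0.07} = -1.476, z_{0.83} = 0.9542.
So 240 = μ − 1.476σ and 1800 = μ + 0.9542σ.
Subtracting: σ = (1800 − 240)/(0.9542 − (-1.476)) = 641.99.
Then μ = 240 − (-1.476)·641.99 = 1187.44.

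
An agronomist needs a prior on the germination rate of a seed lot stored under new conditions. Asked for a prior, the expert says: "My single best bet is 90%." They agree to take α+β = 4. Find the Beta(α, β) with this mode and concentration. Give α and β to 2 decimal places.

α = 2.80, β = 1.20

For α,β > 1 the Beta mode is (α−1)/(α+β−2). With α+β = 4, the mode is (α−1)/2.
Set (α−1)/2 = 0.9 → α = 1 + 0.9·2 = 2.80.
β = 4 − α = 1.20.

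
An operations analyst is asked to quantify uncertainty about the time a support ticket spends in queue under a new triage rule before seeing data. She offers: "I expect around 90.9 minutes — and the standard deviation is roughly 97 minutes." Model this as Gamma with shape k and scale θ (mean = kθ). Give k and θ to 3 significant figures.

k ≈ 0.878, θ ≈ 104

For Gamma(k, scale θ): mean = kθ, variance = kθ², so CV = 1/√k.
CV = SD/mean = 97/90.9 = 1.067, hence k = 1/CV² = 0.878.
Then θ = mean/k = 90.9/0.878 = 104.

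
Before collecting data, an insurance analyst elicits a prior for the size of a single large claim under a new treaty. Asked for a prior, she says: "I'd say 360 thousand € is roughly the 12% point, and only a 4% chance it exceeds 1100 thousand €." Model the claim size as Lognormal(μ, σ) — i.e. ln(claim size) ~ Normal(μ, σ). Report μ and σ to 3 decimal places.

μ ≈ 6.335, σ ≈ 0.382

If T ~ Lognormal(μ,σ) then ln T ~ Normal(μ,σ), so the p-quantile of ln T is μ + z_p·σ.
ln(360) = 5.886 and ln(1100) = 7.003; z_{0.12} = -1.175, z_{0.96} = 1.751.
σ = (7.003 − 5.886)/(1.751 − (-1.175)) = 0.382.
μ = 5.886 − (-1.175)·0.382 = 6.335.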